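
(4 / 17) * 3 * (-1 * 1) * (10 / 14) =-60 / 119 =-0.50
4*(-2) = -8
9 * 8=72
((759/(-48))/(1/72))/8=-2277/16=-142.31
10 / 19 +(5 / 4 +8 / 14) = 1249 / 532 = 2.35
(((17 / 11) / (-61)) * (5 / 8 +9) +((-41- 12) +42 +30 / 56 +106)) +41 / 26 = 4301749 / 44408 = 96.87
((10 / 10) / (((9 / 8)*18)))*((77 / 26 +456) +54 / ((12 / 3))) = 24568 / 1053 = 23.33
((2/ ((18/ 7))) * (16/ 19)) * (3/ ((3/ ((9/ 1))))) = 112/ 19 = 5.89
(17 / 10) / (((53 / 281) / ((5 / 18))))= 4777 / 1908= 2.50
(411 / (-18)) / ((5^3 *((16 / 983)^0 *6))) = -137 / 4500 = -0.03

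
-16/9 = -1.78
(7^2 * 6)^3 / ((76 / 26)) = 165179196 / 19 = 8693641.89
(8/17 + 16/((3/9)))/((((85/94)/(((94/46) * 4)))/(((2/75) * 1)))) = 29123456/2492625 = 11.68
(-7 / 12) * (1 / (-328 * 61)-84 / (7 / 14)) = 23529415 / 240096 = 98.00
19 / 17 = 1.12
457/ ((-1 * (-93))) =457/ 93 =4.91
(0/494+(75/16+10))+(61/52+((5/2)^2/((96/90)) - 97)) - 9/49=-3076505/40768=-75.46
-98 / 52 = -49 / 26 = -1.88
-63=-63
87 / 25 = 3.48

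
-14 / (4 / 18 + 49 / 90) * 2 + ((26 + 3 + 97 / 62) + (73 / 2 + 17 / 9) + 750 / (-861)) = 58124468 / 1841679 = 31.56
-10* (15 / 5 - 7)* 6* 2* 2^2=1920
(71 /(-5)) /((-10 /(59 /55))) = 4189 /2750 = 1.52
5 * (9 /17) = 45 /17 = 2.65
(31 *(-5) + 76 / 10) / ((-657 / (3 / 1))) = 737 / 1095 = 0.67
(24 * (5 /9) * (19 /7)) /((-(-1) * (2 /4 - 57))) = -1520 /2373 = -0.64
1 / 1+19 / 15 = 34 / 15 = 2.27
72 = 72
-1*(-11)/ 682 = 1/ 62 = 0.02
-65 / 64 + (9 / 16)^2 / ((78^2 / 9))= -175679 / 173056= -1.02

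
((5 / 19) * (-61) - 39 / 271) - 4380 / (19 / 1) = -246.72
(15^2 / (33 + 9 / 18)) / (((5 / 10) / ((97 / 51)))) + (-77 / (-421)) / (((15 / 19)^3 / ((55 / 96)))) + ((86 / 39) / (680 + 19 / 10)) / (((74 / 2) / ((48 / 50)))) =875187206604634591 / 33972330297765600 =25.76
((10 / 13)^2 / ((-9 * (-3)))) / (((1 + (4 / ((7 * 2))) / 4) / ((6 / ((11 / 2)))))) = 1120 / 50193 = 0.02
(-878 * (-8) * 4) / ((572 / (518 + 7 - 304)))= 119408 / 11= 10855.27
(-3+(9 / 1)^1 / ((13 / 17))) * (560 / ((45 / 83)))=353248 / 39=9057.64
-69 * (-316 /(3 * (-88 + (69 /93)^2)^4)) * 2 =0.00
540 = 540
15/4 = 3.75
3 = 3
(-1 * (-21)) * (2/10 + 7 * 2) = 1491/5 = 298.20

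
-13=-13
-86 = -86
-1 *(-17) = 17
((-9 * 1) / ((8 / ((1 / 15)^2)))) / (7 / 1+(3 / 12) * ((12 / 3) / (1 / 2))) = -0.00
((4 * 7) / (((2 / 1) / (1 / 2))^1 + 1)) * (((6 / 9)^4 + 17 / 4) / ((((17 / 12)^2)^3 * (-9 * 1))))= -41316352 / 120687845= -0.34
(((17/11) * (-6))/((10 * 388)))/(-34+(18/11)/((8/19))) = 51/642625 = 0.00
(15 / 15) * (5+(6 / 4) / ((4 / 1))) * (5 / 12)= 2.24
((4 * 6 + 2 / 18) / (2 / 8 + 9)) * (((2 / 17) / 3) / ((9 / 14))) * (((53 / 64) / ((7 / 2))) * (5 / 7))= 8215 / 305694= 0.03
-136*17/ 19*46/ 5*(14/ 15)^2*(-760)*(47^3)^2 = 1797541258394258944/ 225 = 7989072259530039.75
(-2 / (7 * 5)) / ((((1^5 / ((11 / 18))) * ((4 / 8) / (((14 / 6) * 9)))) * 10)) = -11 / 75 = -0.15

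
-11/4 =-2.75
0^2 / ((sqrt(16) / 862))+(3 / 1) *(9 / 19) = 27 / 19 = 1.42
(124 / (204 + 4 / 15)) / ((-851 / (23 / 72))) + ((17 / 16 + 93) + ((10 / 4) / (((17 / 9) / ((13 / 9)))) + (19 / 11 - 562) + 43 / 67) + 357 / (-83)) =-165505798636859 / 353676530328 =-467.96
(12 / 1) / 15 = 4 / 5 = 0.80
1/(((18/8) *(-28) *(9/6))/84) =-8/9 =-0.89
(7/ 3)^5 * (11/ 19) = 184877/ 4617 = 40.04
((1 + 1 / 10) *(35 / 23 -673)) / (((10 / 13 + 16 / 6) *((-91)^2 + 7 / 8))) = -4416984 / 170164925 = -0.03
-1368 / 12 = -114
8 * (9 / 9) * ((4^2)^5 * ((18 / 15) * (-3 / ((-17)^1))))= 150994944 / 85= 1776411.11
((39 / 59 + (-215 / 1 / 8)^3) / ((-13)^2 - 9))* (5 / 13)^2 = -2931720785 / 163364864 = -17.95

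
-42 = -42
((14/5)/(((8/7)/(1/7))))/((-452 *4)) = -7/36160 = -0.00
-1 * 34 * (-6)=204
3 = 3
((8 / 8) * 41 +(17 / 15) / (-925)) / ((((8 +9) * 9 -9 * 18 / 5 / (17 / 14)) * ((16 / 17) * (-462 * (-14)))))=82199981 / 1541721535200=0.00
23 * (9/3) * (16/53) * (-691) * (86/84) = -5467192/371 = -14736.37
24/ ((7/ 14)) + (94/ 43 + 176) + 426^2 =7813194/ 43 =181702.19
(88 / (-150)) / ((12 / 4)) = -44 / 225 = -0.20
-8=-8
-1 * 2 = -2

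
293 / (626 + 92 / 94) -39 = -1135481 / 29468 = -38.53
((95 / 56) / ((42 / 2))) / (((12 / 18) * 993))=95 / 778512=0.00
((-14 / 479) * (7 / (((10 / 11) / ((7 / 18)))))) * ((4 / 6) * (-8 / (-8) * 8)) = -30184 / 64665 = -0.47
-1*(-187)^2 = -34969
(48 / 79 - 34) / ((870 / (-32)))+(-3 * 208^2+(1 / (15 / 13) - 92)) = -1487797223 / 11455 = -129881.91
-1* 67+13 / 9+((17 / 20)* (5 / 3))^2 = -9151 / 144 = -63.55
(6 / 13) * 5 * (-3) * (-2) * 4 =720 / 13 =55.38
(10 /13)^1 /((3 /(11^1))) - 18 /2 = -241 /39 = -6.18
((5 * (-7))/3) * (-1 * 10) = 350/3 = 116.67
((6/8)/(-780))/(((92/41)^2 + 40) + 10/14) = -11767/559866320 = -0.00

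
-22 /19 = -1.16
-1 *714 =-714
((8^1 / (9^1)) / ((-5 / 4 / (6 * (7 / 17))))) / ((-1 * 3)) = 448 / 765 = 0.59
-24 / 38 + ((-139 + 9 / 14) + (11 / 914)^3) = -14114639283789 / 101552408552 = -138.99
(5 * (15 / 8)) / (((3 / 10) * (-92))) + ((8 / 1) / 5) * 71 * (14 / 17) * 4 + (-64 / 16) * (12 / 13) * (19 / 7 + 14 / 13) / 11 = 151665381547 / 407046640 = 372.60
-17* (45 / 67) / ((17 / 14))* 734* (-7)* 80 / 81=28772800 / 603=47716.09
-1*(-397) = 397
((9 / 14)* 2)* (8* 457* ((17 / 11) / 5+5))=24955.76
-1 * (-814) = 814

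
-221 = -221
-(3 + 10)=-13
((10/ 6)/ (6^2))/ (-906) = -0.00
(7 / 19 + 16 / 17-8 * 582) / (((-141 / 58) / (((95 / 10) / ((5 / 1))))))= 2906699 / 799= 3637.92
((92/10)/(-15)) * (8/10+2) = -644/375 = -1.72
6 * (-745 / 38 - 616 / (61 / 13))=-1049247 / 1159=-905.30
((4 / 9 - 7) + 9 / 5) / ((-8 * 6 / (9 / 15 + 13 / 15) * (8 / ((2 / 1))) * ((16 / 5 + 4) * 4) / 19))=22363 / 933120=0.02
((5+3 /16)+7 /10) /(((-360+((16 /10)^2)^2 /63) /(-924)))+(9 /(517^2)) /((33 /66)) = 20819667309633 /1377355185184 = 15.12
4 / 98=2 / 49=0.04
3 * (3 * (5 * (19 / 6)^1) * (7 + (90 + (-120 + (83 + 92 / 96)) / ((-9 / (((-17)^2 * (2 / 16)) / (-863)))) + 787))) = 125212602145 / 994176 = 125946.11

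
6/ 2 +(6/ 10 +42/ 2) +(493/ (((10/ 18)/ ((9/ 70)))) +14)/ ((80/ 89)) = 4678937/ 28000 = 167.10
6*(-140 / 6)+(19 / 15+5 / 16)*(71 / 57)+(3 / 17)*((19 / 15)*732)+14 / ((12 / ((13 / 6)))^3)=7737775021 / 301397760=25.67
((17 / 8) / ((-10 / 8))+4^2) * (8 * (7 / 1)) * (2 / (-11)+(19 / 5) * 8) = 604968 / 25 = 24198.72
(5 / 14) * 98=35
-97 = -97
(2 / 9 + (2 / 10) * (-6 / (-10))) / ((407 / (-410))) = -574 / 1665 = -0.34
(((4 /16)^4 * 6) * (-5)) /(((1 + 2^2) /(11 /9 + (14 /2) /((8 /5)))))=-403 /3072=-0.13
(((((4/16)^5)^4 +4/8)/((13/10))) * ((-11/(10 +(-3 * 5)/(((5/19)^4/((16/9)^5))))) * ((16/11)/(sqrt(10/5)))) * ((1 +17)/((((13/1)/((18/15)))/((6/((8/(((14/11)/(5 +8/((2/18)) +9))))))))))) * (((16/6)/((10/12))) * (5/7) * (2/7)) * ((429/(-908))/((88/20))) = -1643415634625535275625 * sqrt(2)/22934240332873011085132693504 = -0.00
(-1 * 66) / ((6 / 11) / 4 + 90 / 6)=-484 / 111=-4.36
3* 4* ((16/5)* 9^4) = 1259712/5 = 251942.40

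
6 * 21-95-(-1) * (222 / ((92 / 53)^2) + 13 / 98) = 21734067 / 207368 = 104.81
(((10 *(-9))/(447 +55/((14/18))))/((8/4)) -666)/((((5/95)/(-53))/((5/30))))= 270088477/2416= 111791.59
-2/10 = -1/5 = -0.20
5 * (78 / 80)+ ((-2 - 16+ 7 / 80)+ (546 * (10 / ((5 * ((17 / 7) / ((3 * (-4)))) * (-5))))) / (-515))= -10599113 / 700400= -15.13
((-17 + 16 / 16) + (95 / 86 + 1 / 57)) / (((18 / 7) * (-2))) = 510517 / 176472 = 2.89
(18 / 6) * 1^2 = 3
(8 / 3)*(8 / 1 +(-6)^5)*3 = -62144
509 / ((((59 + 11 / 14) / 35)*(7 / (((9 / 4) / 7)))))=2545 / 186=13.68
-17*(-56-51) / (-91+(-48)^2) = 1819 / 2213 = 0.82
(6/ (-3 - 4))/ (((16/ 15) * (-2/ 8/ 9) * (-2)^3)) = -405/ 112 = -3.62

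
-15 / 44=-0.34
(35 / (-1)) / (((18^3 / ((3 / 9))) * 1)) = -35 / 17496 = -0.00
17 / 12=1.42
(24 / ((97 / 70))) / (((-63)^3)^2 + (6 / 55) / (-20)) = 0.00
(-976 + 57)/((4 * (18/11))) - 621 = -54821/72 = -761.40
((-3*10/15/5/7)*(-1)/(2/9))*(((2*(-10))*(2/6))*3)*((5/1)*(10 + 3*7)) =-5580/7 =-797.14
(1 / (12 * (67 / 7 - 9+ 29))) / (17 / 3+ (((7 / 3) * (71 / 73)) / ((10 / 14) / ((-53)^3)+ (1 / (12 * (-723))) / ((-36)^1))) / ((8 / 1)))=-265485451 / 16742896171574940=-0.00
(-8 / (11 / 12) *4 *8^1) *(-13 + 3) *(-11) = -30720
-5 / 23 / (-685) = 1 / 3151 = 0.00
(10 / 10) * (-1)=-1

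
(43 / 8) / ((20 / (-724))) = -7783 / 40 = -194.58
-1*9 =-9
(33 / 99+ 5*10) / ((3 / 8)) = 1208 / 9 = 134.22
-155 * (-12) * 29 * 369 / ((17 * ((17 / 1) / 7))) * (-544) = -4458464640 / 17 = -262262625.88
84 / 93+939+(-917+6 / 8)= 23.65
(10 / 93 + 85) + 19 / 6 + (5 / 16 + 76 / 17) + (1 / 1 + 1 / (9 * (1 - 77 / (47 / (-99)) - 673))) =171028884755 / 1818352368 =94.06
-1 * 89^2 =-7921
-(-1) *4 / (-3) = -4 / 3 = -1.33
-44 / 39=-1.13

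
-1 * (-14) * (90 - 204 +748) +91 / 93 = 825559 / 93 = 8876.98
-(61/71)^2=-3721/5041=-0.74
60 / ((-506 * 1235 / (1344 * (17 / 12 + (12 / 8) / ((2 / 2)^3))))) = -23520 / 62491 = -0.38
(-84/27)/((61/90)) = -280/61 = -4.59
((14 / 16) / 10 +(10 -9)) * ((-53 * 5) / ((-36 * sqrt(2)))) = 1537 * sqrt(2) / 384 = 5.66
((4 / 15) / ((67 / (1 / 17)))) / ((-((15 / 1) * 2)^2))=-1 / 3844125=-0.00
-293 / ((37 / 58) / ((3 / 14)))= -25491 / 259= -98.42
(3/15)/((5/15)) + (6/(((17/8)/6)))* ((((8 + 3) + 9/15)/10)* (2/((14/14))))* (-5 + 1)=-66561/425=-156.61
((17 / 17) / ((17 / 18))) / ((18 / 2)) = 2 / 17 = 0.12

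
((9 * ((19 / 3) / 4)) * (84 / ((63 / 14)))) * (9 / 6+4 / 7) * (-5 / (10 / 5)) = -1377.50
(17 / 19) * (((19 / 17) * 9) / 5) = 9 / 5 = 1.80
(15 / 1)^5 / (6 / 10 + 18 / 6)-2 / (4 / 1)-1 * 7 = 210930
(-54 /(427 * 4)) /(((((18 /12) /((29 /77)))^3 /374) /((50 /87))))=-5718800 /53165343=-0.11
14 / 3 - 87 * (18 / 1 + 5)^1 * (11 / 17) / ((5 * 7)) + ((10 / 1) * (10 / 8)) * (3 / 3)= -70781 / 3570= -19.83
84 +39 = 123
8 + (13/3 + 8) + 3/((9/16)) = 77/3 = 25.67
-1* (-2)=2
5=5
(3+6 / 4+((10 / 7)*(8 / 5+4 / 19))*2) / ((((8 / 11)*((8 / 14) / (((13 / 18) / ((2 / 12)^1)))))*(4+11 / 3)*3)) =367939 / 83904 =4.39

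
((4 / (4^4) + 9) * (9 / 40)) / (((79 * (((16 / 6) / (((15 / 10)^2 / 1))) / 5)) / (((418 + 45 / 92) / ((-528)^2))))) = 0.00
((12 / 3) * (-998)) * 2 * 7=-55888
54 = 54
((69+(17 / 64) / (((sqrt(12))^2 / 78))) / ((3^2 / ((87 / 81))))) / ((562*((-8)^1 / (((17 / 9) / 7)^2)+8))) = -75873193 / 514624389120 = -0.00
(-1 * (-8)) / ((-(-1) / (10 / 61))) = 80 / 61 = 1.31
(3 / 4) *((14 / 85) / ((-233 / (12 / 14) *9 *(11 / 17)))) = -1 / 12815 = -0.00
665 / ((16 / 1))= 665 / 16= 41.56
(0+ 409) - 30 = 379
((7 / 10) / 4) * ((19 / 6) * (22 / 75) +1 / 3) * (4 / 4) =497 / 2250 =0.22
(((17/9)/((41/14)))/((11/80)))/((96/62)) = 36890/12177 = 3.03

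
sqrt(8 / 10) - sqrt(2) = -sqrt(2) + 2 * sqrt(5) / 5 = -0.52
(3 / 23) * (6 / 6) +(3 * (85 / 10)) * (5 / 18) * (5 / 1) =9811 / 276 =35.55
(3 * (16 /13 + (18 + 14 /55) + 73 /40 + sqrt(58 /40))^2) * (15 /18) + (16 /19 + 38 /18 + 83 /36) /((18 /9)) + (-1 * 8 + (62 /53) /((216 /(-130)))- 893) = 24379 * sqrt(145) /2288 + 17070988146913 /71166446208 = 368.18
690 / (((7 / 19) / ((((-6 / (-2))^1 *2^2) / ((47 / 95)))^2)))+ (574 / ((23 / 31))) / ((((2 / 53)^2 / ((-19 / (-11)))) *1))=15963583088381 / 7824278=2040262.77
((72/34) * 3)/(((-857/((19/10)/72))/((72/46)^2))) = -18468/38535005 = -0.00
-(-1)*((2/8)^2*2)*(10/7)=0.18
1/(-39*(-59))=1/2301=0.00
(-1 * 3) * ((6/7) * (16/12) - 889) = 18645/7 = 2663.57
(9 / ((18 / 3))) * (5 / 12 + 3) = 41 / 8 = 5.12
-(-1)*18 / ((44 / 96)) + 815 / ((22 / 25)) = 21239 / 22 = 965.41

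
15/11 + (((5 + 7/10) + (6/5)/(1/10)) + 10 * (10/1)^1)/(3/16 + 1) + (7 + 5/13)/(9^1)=4128479/40755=101.30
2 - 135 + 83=-50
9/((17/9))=81/17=4.76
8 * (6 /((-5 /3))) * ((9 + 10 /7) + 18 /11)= -133776 /385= -347.47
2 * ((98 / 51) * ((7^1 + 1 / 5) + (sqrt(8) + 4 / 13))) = 392 * sqrt(2) / 51 + 95648 / 3315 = 39.72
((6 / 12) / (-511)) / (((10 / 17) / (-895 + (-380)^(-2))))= 2197045983 / 1475768000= 1.49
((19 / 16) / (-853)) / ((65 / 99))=-1881 / 887120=-0.00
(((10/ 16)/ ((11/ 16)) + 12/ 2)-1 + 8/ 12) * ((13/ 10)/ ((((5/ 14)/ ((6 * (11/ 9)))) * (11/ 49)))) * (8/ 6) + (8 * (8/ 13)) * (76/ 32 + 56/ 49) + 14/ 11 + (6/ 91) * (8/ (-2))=716798534/ 675675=1060.86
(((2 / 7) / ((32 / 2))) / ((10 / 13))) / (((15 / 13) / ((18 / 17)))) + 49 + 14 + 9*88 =20349507 / 23800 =855.02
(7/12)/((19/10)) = 35/114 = 0.31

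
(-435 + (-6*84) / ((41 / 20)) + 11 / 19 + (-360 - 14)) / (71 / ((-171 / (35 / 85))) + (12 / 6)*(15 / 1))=-125655840 / 3555233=-35.34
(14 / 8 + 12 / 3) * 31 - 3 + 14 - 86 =413 / 4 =103.25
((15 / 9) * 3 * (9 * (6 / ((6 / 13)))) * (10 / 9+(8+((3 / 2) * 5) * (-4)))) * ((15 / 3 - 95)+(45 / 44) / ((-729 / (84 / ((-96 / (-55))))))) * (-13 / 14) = -9271665325 / 9072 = -1022008.96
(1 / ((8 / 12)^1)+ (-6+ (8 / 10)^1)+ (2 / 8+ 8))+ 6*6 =811 / 20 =40.55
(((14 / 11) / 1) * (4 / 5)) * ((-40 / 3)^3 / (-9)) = 716800 / 2673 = 268.16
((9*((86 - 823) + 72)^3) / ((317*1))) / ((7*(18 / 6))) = -126034125 / 317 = -397583.99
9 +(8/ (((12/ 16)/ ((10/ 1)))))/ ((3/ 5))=1681/ 9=186.78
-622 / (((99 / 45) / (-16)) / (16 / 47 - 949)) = -2218649120 / 517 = -4291390.95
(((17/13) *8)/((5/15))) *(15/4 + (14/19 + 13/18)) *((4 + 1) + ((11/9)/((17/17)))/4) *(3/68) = 680533/17784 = 38.27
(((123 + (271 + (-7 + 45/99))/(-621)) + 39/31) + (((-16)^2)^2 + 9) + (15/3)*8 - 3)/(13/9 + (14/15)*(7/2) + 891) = 69569663675/948383403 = 73.36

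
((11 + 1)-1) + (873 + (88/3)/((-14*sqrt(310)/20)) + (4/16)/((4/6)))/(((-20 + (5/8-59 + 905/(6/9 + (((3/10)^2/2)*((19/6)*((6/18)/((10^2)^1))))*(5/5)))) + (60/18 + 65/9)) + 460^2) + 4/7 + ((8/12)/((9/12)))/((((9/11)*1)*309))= 2489423593665313778/214993824287753007-169080384*sqrt(310)/266283453310973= 11.58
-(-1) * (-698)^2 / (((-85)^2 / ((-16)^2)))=124724224 / 7225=17262.87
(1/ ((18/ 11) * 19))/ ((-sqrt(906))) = -11 * sqrt(906)/ 309852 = -0.00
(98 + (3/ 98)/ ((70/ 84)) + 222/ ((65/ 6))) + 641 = 483820/ 637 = 759.53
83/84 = 0.99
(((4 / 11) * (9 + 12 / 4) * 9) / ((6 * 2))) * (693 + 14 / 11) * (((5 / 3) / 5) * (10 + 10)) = 1832880 / 121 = 15147.77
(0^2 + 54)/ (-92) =-27/ 46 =-0.59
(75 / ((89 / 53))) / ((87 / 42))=55650 / 2581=21.56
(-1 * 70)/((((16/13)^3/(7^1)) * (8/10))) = -2691325/8192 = -328.53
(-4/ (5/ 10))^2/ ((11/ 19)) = 1216/ 11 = 110.55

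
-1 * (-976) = 976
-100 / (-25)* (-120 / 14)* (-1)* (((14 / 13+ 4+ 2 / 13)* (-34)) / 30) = -18496 / 91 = -203.25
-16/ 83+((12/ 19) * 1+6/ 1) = 10154/ 1577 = 6.44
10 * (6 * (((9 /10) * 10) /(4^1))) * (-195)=-26325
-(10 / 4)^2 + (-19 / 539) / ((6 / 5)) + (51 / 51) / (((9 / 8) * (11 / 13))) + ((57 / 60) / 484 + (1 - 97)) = -432125521 / 4268880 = -101.23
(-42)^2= 1764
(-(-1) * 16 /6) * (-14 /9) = -112 /27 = -4.15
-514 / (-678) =257 / 339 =0.76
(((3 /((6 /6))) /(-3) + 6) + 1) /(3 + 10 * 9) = 2 /31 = 0.06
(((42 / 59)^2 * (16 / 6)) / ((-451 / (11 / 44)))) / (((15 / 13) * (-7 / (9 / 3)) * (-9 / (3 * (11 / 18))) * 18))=-0.00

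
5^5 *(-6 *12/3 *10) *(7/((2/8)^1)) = -21000000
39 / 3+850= 863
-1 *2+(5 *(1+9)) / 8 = 17 / 4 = 4.25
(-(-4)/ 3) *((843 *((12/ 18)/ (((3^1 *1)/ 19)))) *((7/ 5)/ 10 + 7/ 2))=3886792/ 225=17274.63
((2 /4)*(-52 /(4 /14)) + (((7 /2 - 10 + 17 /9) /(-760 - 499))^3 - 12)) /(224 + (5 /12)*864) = -1198759136245597 /6796847921372352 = -0.18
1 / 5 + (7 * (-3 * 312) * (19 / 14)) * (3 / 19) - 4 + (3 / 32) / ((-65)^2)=-190334557 / 135200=-1407.80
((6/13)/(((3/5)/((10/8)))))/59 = 25/1534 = 0.02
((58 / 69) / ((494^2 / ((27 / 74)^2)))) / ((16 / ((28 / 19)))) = 49329 / 1167962152864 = 0.00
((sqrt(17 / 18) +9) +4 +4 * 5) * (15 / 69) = 7.39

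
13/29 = 0.45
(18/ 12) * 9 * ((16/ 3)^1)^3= 2048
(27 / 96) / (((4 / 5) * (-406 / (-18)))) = 405 / 25984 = 0.02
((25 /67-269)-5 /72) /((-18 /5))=6480955 /86832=74.64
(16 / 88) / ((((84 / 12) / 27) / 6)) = 324 / 77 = 4.21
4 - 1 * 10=-6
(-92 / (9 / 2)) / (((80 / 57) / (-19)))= 8303 / 30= 276.77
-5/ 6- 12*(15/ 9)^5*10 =-250135/ 162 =-1544.04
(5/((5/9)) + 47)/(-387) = -56/387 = -0.14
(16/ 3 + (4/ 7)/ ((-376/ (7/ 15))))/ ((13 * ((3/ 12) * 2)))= 7519/ 9165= 0.82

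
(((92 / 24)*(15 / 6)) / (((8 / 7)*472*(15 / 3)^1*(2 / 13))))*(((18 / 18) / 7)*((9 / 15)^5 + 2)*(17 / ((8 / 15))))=33003919 / 151040000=0.22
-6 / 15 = -2 / 5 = -0.40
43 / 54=0.80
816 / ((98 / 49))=408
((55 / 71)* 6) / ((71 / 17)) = 5610 / 5041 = 1.11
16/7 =2.29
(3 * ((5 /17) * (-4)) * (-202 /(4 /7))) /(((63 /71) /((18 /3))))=143420 /17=8436.47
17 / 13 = 1.31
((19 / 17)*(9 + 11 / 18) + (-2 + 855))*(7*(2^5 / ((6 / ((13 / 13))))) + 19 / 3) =34623955 / 918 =37716.73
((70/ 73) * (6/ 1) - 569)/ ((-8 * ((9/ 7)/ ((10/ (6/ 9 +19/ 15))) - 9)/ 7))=-50368325/ 894396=-56.32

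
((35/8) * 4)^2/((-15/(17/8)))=-4165/96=-43.39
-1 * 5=-5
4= 4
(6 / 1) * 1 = 6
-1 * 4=-4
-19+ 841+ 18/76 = 31245/38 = 822.24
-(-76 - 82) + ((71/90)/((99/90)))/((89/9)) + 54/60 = 1556341/9790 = 158.97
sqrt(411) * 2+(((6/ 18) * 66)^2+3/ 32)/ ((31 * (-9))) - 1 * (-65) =2 * sqrt(411)+564829/ 8928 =103.81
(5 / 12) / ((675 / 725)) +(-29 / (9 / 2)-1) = -2267 / 324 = -7.00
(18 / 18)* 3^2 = 9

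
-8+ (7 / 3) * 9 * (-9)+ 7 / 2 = -387 / 2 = -193.50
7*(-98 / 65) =-686 / 65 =-10.55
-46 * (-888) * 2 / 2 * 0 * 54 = 0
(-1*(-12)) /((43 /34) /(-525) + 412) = 214200 /7354157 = 0.03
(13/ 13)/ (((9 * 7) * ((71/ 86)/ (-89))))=-7654/ 4473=-1.71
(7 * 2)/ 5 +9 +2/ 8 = 241/ 20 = 12.05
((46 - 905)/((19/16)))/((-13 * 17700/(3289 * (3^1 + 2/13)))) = 35641628/1092975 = 32.61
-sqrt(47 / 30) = -sqrt(1410) / 30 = -1.25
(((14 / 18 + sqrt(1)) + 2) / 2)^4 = 83521 / 6561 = 12.73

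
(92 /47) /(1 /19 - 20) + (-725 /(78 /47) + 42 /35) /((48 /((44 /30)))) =-33537506501 /2500945200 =-13.41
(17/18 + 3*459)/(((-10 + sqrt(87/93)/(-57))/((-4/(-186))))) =-2.96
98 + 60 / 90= 296 / 3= 98.67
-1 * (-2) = 2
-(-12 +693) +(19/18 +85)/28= -341675/504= -677.93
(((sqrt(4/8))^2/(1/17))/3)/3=17/18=0.94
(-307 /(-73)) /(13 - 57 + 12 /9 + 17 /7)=-0.10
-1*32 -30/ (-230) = -733/ 23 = -31.87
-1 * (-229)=229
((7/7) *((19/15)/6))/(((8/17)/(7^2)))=15827/720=21.98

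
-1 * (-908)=908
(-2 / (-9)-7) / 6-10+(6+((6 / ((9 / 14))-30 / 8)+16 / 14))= 1.60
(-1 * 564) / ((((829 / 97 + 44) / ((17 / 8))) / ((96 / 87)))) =-1240048 / 49271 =-25.17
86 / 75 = 1.15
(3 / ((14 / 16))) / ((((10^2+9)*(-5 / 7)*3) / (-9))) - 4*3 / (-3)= 4.13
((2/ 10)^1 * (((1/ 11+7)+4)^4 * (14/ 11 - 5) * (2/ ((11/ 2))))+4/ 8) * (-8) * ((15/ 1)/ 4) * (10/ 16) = 1089811736445/ 14172488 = 76896.29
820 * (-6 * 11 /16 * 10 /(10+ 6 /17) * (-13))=679575 /16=42473.44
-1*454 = -454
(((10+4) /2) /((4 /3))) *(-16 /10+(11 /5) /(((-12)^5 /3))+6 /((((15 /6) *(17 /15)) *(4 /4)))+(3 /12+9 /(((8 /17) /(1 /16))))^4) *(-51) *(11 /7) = -99235443971191 /48318382080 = -2053.78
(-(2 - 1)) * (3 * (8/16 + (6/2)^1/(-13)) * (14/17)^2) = -2058/3757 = -0.55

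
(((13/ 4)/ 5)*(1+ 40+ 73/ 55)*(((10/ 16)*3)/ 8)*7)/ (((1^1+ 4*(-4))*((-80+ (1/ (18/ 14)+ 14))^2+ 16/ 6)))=-306423/ 433444000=-0.00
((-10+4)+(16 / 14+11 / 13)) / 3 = -365 / 273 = -1.34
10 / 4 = 5 / 2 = 2.50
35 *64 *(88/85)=39424/17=2319.06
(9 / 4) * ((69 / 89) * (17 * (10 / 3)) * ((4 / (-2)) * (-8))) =140760 / 89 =1581.57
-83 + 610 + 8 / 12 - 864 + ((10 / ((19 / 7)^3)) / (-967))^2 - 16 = -46499634674763613 / 131976257455227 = -352.33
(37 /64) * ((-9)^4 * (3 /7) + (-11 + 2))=181485 /112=1620.40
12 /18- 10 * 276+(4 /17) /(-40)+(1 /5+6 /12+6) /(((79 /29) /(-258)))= -136739771 /40290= -3393.89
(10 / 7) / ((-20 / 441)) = -63 / 2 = -31.50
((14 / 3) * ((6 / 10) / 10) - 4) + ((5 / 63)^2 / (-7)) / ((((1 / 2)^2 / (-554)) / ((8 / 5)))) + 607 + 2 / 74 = 15586545197 / 25699275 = 606.50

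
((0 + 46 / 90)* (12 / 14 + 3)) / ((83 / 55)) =759 / 581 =1.31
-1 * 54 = -54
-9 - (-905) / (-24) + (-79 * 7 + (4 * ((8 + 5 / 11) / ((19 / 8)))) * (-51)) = -6650761 / 5016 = -1325.91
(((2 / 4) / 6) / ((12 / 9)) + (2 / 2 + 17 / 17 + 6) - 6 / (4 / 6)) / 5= -3 / 16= -0.19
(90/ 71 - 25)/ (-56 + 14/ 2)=1685/ 3479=0.48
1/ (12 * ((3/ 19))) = 19/ 36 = 0.53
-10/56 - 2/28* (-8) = 11/28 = 0.39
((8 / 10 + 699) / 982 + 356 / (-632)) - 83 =-16068472 / 193945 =-82.85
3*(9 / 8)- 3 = 3 / 8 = 0.38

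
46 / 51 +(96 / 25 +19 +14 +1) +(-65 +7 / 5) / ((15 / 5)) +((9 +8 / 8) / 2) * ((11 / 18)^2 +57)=41917153 / 137700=304.41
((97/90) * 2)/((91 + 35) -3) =97/5535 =0.02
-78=-78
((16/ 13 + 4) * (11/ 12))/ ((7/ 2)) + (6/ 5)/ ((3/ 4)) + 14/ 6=2413/ 455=5.30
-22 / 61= -0.36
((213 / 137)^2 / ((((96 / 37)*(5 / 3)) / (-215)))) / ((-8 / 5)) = 75.11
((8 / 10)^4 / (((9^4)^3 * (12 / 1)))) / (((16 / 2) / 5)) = 0.00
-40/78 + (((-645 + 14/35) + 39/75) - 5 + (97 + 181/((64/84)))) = -4914473/15600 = -315.03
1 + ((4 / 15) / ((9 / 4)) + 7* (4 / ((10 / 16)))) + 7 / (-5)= 1202 / 27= 44.52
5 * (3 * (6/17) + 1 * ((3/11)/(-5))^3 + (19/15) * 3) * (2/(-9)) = -27484232/5091075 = -5.40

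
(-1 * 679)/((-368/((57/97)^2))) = 22743/35696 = 0.64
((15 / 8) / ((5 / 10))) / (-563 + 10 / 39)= -585 / 87788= -0.01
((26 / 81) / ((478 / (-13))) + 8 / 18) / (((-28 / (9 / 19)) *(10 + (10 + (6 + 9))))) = -241 / 1144332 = -0.00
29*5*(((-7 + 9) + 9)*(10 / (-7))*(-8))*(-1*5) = -638000 / 7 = -91142.86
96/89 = 1.08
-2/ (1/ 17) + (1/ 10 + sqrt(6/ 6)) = -32.90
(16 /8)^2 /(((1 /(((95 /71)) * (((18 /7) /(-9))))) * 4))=-190 /497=-0.38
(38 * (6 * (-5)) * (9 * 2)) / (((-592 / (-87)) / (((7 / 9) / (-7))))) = 24795 / 74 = 335.07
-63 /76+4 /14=-289 /532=-0.54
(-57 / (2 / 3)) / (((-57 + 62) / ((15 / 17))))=-513 / 34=-15.09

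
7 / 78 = 0.09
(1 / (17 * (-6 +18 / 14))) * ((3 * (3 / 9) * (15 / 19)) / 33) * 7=-245 / 117249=-0.00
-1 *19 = -19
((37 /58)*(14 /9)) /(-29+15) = -37 /522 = -0.07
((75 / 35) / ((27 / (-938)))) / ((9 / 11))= -7370 / 81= -90.99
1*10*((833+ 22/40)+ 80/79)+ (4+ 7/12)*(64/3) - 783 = 10893095/1422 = 7660.40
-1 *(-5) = 5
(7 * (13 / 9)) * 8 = 728 / 9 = 80.89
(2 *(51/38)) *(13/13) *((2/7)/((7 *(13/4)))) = 408/12103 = 0.03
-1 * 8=-8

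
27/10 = 2.70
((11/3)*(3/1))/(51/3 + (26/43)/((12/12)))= 473/757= 0.62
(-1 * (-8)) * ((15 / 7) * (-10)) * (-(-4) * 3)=-14400 / 7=-2057.14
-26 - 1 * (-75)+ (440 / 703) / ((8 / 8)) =34887 / 703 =49.63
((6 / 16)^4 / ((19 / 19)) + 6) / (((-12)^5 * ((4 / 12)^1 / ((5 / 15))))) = -8219 / 339738624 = -0.00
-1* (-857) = 857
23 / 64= 0.36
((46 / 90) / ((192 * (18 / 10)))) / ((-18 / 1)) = -23 / 279936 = -0.00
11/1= 11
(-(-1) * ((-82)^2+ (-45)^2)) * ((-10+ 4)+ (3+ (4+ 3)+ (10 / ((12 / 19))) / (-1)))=-103529.83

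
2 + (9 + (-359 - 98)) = -446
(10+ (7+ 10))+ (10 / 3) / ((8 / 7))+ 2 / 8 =181 / 6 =30.17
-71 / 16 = -4.44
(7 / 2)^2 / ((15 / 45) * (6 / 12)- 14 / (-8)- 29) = -147 / 325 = -0.45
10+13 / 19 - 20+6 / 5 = -771 / 95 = -8.12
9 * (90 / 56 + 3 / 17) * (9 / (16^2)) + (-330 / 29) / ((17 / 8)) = -16929219 / 3533824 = -4.79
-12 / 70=-6 / 35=-0.17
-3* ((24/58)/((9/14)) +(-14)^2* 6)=-102368/29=-3529.93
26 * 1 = 26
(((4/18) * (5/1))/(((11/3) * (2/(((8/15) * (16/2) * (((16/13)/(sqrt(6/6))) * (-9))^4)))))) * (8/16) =1528823808/314171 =4866.22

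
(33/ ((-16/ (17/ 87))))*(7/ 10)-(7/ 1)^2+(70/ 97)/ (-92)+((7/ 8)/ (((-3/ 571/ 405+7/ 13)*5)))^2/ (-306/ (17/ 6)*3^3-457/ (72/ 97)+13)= -8181739720025344286303/ 165991925877445965712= -49.29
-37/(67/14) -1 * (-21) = 889/67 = 13.27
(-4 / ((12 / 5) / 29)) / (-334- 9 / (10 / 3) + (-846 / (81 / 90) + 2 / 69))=0.04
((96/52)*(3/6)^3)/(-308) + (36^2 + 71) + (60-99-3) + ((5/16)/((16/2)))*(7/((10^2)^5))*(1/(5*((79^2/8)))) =1324414343080000007007/999558560000000000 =1325.00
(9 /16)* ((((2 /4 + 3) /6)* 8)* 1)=21 /8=2.62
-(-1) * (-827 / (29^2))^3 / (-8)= 565609283 / 4758586568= 0.12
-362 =-362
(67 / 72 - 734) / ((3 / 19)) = -1002839 / 216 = -4642.77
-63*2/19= -126/19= -6.63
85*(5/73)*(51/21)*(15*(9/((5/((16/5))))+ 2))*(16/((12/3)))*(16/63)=17941120/10731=1671.90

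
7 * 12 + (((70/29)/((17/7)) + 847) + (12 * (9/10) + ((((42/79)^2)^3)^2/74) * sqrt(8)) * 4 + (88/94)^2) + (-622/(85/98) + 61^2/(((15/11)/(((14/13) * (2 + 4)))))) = 120517877946558726144 * sqrt(2)/2186385908171943675113317 + 1266440212129/70787405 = 17890.76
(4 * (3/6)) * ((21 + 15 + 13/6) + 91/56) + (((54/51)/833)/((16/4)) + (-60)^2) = 625279009/169932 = 3679.58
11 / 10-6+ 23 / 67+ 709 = 471977 / 670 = 704.44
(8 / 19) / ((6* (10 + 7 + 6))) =4 / 1311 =0.00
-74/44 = -37/22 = -1.68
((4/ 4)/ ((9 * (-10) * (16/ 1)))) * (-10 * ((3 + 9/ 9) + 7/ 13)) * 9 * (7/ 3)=413/ 624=0.66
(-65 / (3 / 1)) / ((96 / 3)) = -65 / 96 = -0.68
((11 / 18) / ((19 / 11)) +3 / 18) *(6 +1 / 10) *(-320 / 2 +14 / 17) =-2448479 / 4845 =-505.36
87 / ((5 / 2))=174 / 5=34.80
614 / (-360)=-307 / 180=-1.71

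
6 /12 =1 /2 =0.50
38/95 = 2/5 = 0.40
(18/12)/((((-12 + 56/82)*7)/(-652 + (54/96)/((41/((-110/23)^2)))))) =169613061/13745536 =12.34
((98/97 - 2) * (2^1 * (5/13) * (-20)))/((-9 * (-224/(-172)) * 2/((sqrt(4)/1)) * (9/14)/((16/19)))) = -1100800/646893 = -1.70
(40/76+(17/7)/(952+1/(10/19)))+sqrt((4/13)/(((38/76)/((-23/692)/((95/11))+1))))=670960/1268687+sqrt(27983249970)/213655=1.31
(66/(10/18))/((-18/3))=-99/5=-19.80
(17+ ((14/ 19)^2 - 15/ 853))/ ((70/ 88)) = 237451896/ 10777655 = 22.03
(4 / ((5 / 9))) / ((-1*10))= -0.72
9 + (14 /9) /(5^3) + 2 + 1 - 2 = 11264 /1125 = 10.01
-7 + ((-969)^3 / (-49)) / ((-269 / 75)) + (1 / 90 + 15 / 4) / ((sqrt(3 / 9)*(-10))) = -68239082942 / 13181 - 677*sqrt(3) / 1800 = -5177080.00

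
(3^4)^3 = 531441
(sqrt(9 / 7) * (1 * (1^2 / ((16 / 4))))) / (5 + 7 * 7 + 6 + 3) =sqrt(7) / 588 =0.00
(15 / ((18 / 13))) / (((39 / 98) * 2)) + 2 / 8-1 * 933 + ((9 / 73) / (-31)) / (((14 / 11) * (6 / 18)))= -524168195 / 570276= -919.15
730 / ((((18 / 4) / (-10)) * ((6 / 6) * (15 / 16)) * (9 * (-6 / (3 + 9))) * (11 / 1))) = 93440 / 2673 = 34.96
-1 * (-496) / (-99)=-496 / 99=-5.01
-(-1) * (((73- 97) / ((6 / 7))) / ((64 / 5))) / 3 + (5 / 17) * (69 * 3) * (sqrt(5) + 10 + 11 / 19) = 1035 * sqrt(5) / 17 + 9974375 / 15504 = 779.48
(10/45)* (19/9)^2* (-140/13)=-101080/9477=-10.67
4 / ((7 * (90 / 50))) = 20 / 63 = 0.32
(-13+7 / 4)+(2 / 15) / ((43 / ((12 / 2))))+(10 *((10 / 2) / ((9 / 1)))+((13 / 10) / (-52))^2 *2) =-5.67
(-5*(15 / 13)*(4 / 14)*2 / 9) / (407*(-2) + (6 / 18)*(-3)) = 0.00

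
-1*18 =-18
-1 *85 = -85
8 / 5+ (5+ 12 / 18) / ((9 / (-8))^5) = -1368104 / 885735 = -1.54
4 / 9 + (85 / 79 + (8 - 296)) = -203687 / 711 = -286.48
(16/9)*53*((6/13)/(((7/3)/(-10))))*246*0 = 0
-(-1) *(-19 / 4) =-19 / 4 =-4.75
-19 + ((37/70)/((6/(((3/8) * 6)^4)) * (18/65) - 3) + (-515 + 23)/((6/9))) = -13282453/17542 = -757.18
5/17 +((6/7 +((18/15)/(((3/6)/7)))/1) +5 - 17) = 3541/595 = 5.95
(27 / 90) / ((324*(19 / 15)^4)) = 375 / 1042568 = 0.00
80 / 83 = 0.96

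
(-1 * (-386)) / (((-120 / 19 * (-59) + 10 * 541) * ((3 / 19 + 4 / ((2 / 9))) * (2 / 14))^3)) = 8627119879 / 2255830239375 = 0.00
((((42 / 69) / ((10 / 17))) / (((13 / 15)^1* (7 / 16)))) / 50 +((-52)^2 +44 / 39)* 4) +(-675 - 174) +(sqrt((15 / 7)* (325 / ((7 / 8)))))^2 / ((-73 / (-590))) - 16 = 1314577373623 / 80214225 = 16388.33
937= 937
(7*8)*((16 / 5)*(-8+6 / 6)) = -6272 / 5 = -1254.40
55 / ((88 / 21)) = 105 / 8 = 13.12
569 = 569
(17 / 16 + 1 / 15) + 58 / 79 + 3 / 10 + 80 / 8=230617 / 18960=12.16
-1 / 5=-0.20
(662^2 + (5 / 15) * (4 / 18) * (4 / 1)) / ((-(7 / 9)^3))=-319480092 / 343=-931428.84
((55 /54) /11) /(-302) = -5 /16308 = -0.00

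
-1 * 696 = -696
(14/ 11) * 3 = 42/ 11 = 3.82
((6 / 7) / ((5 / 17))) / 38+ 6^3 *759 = 109022811 / 665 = 163944.08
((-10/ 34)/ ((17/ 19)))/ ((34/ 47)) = -4465/ 9826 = -0.45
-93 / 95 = -0.98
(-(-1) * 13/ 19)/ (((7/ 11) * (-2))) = -143/ 266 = -0.54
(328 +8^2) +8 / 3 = 1184 / 3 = 394.67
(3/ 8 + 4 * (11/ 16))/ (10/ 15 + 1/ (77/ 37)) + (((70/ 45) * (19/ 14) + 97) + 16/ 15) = 1963367/ 19080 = 102.90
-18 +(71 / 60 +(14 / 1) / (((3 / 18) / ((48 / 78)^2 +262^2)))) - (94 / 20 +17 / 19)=1110897866219 / 192660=5766105.40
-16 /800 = -1 /50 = -0.02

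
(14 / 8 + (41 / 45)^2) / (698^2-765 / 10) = 20899 / 3945732750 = 0.00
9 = 9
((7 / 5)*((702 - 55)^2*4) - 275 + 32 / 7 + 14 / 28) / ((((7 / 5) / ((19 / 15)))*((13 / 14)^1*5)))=3117440827 / 6825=456767.89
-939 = -939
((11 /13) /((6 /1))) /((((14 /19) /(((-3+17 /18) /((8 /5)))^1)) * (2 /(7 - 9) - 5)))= 0.04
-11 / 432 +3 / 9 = 133 / 432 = 0.31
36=36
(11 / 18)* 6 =11 / 3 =3.67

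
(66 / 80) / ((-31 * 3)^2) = 0.00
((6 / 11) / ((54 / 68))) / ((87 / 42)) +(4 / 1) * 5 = 58372 / 2871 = 20.33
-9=-9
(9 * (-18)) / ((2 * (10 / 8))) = -324 / 5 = -64.80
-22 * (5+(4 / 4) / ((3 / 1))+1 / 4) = -737 / 6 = -122.83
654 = 654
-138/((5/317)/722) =-31584612/5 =-6316922.40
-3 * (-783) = 2349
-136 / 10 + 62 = 242 / 5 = 48.40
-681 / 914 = -0.75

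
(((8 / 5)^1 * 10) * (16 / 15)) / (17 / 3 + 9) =64 / 55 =1.16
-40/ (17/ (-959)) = 38360/ 17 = 2256.47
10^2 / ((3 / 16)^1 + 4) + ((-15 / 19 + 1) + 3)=34487 / 1273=27.09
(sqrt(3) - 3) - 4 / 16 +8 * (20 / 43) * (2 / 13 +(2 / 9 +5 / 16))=-13843 / 20124 +sqrt(3)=1.04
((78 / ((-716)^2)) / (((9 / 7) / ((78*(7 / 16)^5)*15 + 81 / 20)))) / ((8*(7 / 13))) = 3367454961 / 5375587778560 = 0.00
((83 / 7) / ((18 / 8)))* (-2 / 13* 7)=-664 / 117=-5.68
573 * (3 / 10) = 1719 / 10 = 171.90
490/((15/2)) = 196/3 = 65.33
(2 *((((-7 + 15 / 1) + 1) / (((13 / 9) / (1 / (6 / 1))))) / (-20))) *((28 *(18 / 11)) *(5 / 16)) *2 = -1701 / 572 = -2.97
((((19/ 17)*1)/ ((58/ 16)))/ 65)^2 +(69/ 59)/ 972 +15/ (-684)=-1930494104746/ 93241914752025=-0.02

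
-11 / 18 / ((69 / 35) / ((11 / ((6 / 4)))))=-4235 / 1863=-2.27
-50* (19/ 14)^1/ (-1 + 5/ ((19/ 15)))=-9025/ 392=-23.02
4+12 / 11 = 56 / 11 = 5.09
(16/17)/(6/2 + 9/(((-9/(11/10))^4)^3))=502096953744000000000000/1600434040112353282404257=0.31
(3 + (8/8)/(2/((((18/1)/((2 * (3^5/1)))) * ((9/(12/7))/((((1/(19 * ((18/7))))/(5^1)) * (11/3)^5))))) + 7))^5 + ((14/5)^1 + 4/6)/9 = 11704901916317151235465883703016268/45863520571914121833748329914865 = 255.21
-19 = -19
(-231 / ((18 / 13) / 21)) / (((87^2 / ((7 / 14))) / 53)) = -371371 / 30276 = -12.27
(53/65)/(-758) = -53/49270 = -0.00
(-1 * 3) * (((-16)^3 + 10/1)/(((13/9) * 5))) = 110322/65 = 1697.26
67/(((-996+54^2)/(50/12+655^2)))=14971.33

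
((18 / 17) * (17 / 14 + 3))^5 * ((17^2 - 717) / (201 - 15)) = -3011376965124438 / 739769634569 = -4070.70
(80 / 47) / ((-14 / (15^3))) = -135000 / 329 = -410.33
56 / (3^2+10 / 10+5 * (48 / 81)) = 108 / 25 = 4.32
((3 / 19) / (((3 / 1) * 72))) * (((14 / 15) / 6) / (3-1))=7 / 123120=0.00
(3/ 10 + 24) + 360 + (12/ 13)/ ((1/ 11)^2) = 64479/ 130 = 495.99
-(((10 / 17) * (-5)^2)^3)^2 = -244140625000000 / 24137569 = -10114549.03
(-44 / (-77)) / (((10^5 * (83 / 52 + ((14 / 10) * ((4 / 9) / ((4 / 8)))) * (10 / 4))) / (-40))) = -468 / 9638125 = -0.00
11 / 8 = 1.38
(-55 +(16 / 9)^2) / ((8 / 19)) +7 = -75245 / 648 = -116.12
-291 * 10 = -2910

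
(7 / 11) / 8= 7 / 88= 0.08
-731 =-731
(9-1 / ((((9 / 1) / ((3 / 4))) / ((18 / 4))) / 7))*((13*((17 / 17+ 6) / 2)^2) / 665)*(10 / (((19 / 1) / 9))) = 41769 / 5776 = 7.23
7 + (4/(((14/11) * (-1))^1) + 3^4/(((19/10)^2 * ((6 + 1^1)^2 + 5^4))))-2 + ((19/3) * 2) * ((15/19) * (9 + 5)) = 141.89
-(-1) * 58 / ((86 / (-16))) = -464 / 43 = -10.79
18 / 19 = 0.95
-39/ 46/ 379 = -39/ 17434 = -0.00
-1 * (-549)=549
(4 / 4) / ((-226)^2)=1 / 51076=0.00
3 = 3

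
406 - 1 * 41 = 365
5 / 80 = 1 / 16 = 0.06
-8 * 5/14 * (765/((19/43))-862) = -2483.76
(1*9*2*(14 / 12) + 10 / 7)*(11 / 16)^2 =18997 / 1792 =10.60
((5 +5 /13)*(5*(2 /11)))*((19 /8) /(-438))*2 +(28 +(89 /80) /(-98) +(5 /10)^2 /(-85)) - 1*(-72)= 83422347823 /834785952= 99.93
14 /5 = 2.80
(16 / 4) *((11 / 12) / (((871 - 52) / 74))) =814 / 2457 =0.33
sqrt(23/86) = sqrt(1978)/86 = 0.52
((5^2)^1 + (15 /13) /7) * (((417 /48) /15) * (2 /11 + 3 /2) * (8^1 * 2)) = 1177747 /3003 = 392.19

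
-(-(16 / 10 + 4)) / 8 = 7 / 10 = 0.70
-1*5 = -5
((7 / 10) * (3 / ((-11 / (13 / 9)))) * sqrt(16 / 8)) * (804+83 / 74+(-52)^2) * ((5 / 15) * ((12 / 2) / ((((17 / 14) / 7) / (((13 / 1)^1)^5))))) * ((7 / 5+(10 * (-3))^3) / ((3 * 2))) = 26360568768197.81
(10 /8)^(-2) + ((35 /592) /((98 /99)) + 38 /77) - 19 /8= -2693487 /2279200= -1.18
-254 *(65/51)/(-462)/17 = 8255/200277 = 0.04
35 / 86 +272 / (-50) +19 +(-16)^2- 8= 261.97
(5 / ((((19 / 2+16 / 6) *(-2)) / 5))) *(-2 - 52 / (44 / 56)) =56250 / 803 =70.05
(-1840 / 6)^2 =846400 / 9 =94044.44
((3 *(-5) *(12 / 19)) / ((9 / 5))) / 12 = -25 / 57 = -0.44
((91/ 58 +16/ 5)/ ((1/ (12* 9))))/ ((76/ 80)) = 298728/ 551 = 542.16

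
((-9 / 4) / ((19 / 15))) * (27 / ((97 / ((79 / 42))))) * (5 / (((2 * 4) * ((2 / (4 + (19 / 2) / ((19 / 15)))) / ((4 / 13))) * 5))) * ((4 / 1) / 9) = -245295 / 2683408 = -0.09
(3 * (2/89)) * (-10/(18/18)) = -60/89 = -0.67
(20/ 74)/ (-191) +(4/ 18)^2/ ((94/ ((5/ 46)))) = -840275/ 618793587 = -0.00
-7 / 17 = -0.41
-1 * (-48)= 48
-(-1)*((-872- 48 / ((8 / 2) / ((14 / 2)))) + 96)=-860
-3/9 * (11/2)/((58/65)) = -2.05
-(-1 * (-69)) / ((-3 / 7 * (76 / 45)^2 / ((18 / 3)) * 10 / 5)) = 978075 / 5776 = 169.33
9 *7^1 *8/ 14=36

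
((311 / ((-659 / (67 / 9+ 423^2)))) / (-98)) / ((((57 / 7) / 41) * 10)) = 433.87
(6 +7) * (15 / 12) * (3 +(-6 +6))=195 / 4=48.75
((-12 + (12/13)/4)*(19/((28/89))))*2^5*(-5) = 113724.40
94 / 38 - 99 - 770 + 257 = -11581 / 19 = -609.53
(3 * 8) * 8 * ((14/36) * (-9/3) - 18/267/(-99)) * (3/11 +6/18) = -1461120/10769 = -135.68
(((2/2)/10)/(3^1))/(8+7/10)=1/261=0.00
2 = 2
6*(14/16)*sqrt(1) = 21/4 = 5.25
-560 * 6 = -3360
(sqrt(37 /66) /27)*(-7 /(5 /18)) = -0.70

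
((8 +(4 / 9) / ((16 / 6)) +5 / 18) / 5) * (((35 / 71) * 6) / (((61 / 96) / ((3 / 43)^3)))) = 919296 / 344344817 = 0.00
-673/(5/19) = -12787/5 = -2557.40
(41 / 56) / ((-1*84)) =-41 / 4704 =-0.01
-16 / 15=-1.07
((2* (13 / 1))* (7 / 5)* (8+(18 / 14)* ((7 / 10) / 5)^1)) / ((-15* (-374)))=37219 / 701250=0.05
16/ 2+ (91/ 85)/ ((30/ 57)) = 8529/ 850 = 10.03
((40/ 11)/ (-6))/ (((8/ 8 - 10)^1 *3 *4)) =5/ 891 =0.01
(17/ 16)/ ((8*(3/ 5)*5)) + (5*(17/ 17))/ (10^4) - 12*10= -5757851/ 48000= -119.96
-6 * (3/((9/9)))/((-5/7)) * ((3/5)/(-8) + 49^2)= 6050331/100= 60503.31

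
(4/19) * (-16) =-64/19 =-3.37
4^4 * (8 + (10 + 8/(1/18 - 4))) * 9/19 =2612736/1349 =1936.79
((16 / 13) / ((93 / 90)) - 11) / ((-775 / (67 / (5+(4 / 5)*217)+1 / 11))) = 18096834 / 3067968475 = 0.01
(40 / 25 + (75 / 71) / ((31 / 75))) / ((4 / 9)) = 411597 / 44020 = 9.35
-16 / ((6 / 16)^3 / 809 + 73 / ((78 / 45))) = -86155264 / 226779231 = -0.38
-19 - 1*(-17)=-2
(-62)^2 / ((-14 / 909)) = -1747098 / 7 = -249585.43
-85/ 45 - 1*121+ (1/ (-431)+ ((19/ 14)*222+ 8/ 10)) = 24328342/ 135765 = 179.19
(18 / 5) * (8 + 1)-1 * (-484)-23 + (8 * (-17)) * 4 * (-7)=21507 / 5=4301.40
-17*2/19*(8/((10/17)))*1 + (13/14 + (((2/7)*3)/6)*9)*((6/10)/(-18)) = -194797/7980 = -24.41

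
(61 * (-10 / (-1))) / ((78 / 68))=20740 / 39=531.79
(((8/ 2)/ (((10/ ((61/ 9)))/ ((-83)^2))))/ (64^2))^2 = 176592412441/ 8493465600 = 20.79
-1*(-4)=4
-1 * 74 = -74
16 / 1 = 16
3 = 3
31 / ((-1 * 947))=-31 / 947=-0.03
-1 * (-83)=83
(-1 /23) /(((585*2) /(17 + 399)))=-16 /1035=-0.02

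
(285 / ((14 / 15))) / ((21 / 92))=65550 / 49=1337.76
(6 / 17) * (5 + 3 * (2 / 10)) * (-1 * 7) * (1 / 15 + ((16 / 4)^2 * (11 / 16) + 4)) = -88592 / 425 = -208.45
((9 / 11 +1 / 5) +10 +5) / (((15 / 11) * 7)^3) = 106601 / 5788125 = 0.02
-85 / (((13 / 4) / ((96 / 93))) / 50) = -544000 / 403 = -1349.88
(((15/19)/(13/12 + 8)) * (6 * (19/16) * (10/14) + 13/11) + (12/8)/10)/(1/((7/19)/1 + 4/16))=104187297/242389840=0.43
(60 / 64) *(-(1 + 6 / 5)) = -33 / 16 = -2.06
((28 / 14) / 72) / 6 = 0.00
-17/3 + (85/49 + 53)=7213/147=49.07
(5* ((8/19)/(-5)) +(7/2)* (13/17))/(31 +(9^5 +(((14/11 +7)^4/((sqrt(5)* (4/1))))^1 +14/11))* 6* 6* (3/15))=535470341378217025/100939304045339417880104-2123472698462115* sqrt(5)/100939304045339417880104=0.00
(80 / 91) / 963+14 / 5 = 1227262 / 438165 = 2.80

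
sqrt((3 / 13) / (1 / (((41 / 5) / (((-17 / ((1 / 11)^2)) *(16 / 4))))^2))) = 41 *sqrt(39) / 534820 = 0.00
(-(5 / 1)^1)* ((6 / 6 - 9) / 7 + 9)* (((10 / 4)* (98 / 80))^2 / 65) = -18865 / 3328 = -5.67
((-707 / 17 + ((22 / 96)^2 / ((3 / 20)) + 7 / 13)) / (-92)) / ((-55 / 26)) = -0.21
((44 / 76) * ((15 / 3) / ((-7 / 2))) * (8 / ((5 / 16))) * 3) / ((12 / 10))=-7040 / 133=-52.93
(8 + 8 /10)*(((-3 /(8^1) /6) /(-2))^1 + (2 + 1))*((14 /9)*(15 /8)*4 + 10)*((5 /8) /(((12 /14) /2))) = 485485 /576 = 842.86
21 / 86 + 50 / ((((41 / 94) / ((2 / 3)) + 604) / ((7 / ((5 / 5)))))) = 321839 / 391042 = 0.82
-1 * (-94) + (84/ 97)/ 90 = 136784/ 1455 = 94.01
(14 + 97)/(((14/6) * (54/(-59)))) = -2183/42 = -51.98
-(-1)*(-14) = -14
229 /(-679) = -229 /679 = -0.34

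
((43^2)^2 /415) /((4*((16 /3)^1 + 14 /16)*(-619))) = -20512806 /38275865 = -0.54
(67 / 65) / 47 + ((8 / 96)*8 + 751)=6889226 / 9165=751.69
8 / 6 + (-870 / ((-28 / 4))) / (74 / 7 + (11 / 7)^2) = 2314 / 213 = 10.86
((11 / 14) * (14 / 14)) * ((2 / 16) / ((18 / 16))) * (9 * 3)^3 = 24057 / 14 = 1718.36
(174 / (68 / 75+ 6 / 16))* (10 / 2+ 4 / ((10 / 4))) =689040 / 769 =896.02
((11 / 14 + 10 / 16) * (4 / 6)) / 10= 79 / 840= 0.09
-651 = -651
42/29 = 1.45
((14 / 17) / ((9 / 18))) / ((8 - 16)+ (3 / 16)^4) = -0.21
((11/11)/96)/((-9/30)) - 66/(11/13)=-11237/144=-78.03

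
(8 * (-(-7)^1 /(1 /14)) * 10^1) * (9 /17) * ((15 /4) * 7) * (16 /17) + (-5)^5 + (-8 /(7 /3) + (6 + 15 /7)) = 201134062 /2023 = 99423.66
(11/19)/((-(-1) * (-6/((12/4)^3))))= -99/38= -2.61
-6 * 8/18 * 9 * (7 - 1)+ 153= 9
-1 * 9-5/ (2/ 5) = -43/ 2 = -21.50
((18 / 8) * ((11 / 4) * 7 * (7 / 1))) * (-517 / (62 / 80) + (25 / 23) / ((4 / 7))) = -9203001885 / 45632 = -201678.69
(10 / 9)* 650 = 6500 / 9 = 722.22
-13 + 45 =32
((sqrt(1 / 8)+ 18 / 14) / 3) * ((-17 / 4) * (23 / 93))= -391 / 868 - 391 * sqrt(2) / 4464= -0.57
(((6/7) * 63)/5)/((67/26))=1404/335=4.19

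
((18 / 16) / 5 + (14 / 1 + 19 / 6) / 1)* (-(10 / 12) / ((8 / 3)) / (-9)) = 2087 / 3456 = 0.60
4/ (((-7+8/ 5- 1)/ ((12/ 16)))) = -15/ 32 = -0.47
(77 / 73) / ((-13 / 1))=-77 / 949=-0.08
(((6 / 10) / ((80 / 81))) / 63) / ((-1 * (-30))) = 9 / 28000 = 0.00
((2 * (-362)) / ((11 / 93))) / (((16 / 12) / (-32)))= 1615968 / 11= 146906.18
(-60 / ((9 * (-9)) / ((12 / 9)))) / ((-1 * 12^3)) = -5 / 8748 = -0.00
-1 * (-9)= 9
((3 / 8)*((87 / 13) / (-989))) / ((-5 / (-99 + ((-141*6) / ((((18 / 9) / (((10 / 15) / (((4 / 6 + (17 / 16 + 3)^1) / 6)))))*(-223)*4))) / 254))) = -166112844741 / 3306237720760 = -0.05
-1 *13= -13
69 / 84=23 / 28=0.82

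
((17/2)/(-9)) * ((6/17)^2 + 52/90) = -4567/6885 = -0.66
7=7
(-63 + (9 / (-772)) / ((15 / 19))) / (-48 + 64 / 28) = 1702659 / 1235200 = 1.38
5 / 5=1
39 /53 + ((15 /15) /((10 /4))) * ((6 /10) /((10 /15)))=1452 /1325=1.10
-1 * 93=-93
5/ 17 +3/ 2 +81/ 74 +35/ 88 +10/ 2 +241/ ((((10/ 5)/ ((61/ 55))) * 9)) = 5238901/ 226440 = 23.14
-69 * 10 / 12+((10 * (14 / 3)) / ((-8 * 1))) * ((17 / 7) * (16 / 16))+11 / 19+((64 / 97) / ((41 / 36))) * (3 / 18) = -70.99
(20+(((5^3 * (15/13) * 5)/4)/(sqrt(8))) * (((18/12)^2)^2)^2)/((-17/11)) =-676603125 * sqrt(2)/905216 - 220/17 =-1069.99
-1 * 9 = -9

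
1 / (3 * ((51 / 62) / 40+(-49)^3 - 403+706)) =-0.00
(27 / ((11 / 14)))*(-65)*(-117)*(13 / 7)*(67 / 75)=23846238 / 55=433567.96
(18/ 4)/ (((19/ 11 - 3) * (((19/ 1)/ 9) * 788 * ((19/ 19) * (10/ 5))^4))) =-891/ 6707456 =-0.00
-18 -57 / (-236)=-4191 / 236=-17.76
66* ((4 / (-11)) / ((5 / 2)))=-48 / 5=-9.60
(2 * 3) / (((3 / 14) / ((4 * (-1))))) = -112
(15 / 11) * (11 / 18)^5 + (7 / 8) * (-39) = -21420631 / 629856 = -34.01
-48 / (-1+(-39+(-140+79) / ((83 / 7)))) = 1328 / 1249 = 1.06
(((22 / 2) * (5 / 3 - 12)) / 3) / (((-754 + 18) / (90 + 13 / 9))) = 280643 / 59616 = 4.71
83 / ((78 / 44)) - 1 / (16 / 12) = 7187 / 156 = 46.07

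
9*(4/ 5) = 7.20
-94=-94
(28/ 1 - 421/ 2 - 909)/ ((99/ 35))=-76405/ 198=-385.88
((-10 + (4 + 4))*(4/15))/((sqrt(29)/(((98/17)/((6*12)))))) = -98*sqrt(29)/66555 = -0.01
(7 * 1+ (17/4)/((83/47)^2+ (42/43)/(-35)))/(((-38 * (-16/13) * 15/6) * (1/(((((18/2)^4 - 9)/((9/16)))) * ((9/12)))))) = 174520524087/278897390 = 625.75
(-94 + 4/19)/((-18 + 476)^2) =-891/1992758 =-0.00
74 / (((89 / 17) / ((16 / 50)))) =10064 / 2225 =4.52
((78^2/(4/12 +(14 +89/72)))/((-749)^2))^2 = 191886050304/395492722113458641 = 0.00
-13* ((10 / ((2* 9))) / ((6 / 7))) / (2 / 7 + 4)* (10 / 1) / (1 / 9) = -3185 / 18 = -176.94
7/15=0.47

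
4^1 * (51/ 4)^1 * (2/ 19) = 102/ 19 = 5.37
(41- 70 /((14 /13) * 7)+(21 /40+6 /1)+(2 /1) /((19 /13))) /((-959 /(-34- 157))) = 40246183 /5101880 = 7.89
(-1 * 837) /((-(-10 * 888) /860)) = -11997 /148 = -81.06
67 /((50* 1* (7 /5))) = 67 /70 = 0.96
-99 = -99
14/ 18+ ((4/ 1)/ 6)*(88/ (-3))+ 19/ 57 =-18.44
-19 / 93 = -0.20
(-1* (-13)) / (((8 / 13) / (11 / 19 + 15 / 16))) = 77909 / 2432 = 32.03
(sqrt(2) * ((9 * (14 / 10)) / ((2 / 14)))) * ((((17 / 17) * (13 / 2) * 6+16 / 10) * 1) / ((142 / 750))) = 1342845 * sqrt(2) / 71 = 26747.46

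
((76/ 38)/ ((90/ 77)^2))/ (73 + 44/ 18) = 847/ 43650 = 0.02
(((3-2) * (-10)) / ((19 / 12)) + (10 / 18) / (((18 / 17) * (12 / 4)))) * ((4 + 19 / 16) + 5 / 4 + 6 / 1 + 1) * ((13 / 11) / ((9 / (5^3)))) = -1801028125 / 1329696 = -1354.47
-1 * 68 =-68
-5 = -5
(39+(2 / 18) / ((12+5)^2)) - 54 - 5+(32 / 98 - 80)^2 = 39517505197 / 6245001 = 6327.86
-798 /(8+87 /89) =-71022 /799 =-88.89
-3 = -3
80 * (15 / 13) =1200 / 13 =92.31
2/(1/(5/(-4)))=-5/2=-2.50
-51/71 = -0.72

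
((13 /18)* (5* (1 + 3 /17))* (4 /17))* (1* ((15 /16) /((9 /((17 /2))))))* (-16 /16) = -1625 /1836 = -0.89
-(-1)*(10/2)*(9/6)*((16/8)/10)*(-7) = -21/2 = -10.50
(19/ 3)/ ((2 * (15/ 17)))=323/ 90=3.59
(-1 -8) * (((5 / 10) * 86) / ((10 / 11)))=-425.70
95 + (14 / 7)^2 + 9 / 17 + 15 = 1947 / 17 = 114.53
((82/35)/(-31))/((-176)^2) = -41/16804480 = -0.00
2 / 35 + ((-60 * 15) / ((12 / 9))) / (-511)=503 / 365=1.38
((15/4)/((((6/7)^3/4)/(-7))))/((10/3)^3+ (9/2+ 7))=-36015/10484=-3.44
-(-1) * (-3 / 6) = -1 / 2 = -0.50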